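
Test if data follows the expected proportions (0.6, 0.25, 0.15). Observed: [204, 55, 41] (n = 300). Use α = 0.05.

Expected: [180.0, 75.0, 45.0]. χ² = 8.889. df = 2, critical = 5.991. Reject H₀.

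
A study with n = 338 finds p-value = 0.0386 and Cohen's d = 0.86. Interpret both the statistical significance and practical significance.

Statistically significant (p = 0.0386 < 0.05). Cohen's d = 0.86 indicates a large effect size. Both statistical and practical significance should be considered.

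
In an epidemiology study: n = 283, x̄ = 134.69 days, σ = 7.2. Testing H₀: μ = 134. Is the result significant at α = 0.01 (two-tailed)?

z = (134.69 - 134)/(7.2/√283) = 1.612. Since |z| ≤ 2.576, not significant at α = 0.01.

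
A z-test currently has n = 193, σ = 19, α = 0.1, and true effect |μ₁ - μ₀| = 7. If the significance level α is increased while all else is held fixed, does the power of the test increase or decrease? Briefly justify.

Power increases: a larger α lowers the critical value, so more of the H₁ sampling distribution falls in the rejection region.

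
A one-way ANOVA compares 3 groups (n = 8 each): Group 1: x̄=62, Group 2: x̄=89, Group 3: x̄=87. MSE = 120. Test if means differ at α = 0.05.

Grand mean = 79.33. SS_between = 3621.33, MS_between = 1810.67. F = 15.089, F_crit ≈ 3.467. Reject H₀.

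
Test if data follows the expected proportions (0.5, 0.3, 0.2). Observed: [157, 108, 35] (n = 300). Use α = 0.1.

Expected: [150.0, 90.0, 60.0]. χ² = 14.343. df = 2, critical = 4.605. Reject H₀.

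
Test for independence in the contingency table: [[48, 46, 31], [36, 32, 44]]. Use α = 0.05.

χ² = 5.785. df = 2, critical = 5.991. Fail to reject H₀. No evidence of dependence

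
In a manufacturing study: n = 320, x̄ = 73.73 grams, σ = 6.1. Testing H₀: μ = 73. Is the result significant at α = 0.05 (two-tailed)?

z = (73.73 - 73)/(6.1/√320) = 2.141. Since |z| > 1.96, significant at α = 0.05.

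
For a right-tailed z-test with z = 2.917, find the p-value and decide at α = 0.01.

p = P(Z > 2.917) = 1 - Φ(2.917) ≈ 0.0018. Since p < 0.01, reject H₀ (significant) at α = 0.01.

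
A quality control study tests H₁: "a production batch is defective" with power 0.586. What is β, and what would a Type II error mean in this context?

β = 1 - power = 1 - 0.586 = 0.414. A Type II error is failing to reject H₀ when H₀ is false (false negative) — here, failing to conclude that a production batch is defective when in fact it is true. Consequence: shipping a defective batch — faulty products reach customers.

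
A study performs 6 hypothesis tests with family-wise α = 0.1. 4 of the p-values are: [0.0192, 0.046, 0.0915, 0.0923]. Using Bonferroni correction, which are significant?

Bonferroni α = 0.1/6 = 0.01667. None of the given p-values are significant.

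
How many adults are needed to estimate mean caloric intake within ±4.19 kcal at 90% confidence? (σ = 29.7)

n = (z*σ/E)² = (1.645×29.7/4.19)² = 136.0 → n = 136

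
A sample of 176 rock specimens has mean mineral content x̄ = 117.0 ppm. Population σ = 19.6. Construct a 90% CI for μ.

CI = x̄ ± z*(σ/√n) = 117.0 ± 1.645(19.6/√176) = 117.0 ± 2.43 = (114.57, 119.43)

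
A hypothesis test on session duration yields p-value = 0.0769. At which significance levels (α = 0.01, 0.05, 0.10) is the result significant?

p = 0.0769. Significant at: α = 0.1.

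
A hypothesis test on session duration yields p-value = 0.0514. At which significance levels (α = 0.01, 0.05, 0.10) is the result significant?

p = 0.0514. Significant at: α = 0.1.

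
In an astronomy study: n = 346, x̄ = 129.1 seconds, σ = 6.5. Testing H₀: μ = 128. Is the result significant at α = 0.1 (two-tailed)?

z = (129.1 - 128)/(6.5/√346) = 3.148. Since |z| > 1.645, significant at α = 0.1.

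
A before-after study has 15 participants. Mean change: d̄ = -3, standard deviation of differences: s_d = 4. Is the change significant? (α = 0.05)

t = d̄/(s_d/√n) = -3/(4/√15) = -2.905. df = 14, critical t = ±2.145. Reject H₀.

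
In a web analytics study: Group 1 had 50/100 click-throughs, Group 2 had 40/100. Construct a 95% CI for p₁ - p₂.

p̂₁ = 0.5, p̂₂ = 0.4. Difference = 0.1. CI = (-0.037, 0.237)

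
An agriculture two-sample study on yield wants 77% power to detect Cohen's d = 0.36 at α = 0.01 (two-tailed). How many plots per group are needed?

z_{α/2} = 2.576, z_β = Φ⁻¹(0.77) = 0.739. For small effect (d = 0.36): n per group = 2(z_{α/2} + z_β)²/d² = 2(2.576 + 0.739)²/0.36² = 169.6 → 170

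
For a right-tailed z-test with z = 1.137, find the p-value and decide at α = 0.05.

p = P(Z > 1.137) = 1 - Φ(1.137) ≈ 0.1278. Since p ≥ 0.05, fail to reject H₀ (not significant) at α = 0.05.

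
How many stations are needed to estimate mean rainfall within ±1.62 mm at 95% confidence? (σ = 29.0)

n = (z*σ/E)² = (1.96×29.0/1.62)² = 1231.1 → n = 1232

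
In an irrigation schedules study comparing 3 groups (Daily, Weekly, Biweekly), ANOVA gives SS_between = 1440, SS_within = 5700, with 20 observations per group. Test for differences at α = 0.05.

df_between = 2, df_within = 57. F = MS_between/MS_within = 720.0/100.0 = 7.2. F_crit ≈ 3.159. Reject H₀. At least one mean differs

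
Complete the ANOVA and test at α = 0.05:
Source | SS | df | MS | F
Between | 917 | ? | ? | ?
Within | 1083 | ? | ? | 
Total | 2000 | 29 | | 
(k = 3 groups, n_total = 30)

df_between = 2, df_within = 27. MS_between = 458.5, MS_within = 40.11. F = 11.431, F_crit ≈ 3.354. Reject H₀.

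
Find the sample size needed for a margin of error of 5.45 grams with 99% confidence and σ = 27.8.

n = (z*σ/E)² = (2.576×27.8/5.45)² = 172.7 → n = 173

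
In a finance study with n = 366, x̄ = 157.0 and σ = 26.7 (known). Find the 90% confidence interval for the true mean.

CI = x̄ ± z*(σ/√n) = 157.0 ± 1.645(26.7/√366) = 157.0 ± 2.3 = (154.7, 159.3)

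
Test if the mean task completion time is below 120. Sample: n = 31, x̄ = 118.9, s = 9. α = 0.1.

t = (118.9 - 120)/(9/√31) = -0.681, df = 30. Critical t = -1.31. Fail to reject H₀.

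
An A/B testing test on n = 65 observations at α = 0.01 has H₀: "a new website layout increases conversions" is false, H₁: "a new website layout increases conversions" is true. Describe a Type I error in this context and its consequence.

Type I error: rejecting H₀ when it is true — concluding that a new website layout increases conversions when in fact it is not. Consequence: rolling out a layout that doesn't actually help — wasted engineering effort.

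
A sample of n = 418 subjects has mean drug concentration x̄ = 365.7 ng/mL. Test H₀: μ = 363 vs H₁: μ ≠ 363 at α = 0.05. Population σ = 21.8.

z = (x̄ - μ₀)/(σ/√n) = (365.7 - 363)/(21.8/√418) = 2.532. Critical value: ±1.96. Since |2.532| > 1.96, Reject H₀.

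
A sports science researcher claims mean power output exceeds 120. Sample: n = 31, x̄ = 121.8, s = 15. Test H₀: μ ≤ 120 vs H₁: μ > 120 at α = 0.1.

t = (121.8 - 120)/(15/√31) = 0.668, df = 30. Critical t = 1.31. Fail to reject H₀.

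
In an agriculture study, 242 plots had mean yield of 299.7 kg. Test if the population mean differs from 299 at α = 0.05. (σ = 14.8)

z = (x̄ - μ₀)/(σ/√n) = (299.7 - 299)/(14.8/√242) = 0.736. Critical value: ±1.96. Since |0.736| ≤ 1.96, Fail to reject H₀.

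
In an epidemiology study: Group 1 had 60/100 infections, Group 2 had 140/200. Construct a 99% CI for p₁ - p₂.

p̂₁ = 0.6, p̂₂ = 0.7. Difference = -0.1. CI = (-0.251, 0.051)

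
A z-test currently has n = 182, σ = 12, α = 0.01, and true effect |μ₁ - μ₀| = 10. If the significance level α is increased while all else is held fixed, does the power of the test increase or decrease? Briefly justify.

Power increases: a larger α lowers the critical value, so more of the H₁ sampling distribution falls in the rejection region.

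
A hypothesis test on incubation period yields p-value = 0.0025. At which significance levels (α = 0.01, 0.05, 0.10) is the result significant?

p = 0.0025. Significant at: α = 0.01, 0.05, 0.1.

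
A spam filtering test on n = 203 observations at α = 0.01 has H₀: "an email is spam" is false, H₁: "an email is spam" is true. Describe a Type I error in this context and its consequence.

Type I error: rejecting H₀ when it is true — concluding that an email is spam when in fact it is not. Consequence: a legitimate email is sent to the spam folder and the user misses it.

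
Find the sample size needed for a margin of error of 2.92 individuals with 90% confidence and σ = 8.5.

n = (z*σ/E)² = (1.645×8.5/2.92)² = 22.9 → n = 23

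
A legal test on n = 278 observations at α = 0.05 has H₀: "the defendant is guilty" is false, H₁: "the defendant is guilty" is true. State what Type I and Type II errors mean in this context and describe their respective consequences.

Type I (false positive): concluding that the defendant is guilty when it is not — convicting an innocent person. Type II (false negative): failing to conclude that the defendant is guilty when it is — acquitting a guilty person. Which is costlier depends on domain priorities and is a judgement call rather than a statistical fact.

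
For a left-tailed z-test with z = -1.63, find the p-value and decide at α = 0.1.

p = P(Z < -1.63) = Φ(-1.63) ≈ 0.0516. Since p < 0.1, reject H₀ (significant) at α = 0.1.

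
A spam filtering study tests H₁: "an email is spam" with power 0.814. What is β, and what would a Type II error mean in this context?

β = 1 - power = 1 - 0.814 = 0.186. A Type II error is failing to reject H₀ when H₀ is false (false negative) — here, failing to conclude that an email is spam when in fact it is true. Consequence: a spam email lands in the inbox.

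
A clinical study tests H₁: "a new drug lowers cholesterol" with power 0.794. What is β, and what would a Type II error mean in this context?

β = 1 - power = 1 - 0.794 = 0.206. A Type II error is failing to reject H₀ when H₀ is false (false negative) — here, failing to conclude that a new drug lowers cholesterol when in fact it is true. Consequence: shelving an effective drug — patients miss out on a treatment that would have helped.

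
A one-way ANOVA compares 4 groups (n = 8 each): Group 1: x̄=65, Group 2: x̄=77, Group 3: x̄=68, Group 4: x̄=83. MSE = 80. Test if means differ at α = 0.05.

Grand mean = 73.25. SS_between = 1638.0, MS_between = 546.0. F = 6.825, F_crit ≈ 2.947. Reject H₀.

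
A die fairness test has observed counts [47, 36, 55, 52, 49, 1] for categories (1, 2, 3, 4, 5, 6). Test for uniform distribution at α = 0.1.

Expected = 40 each. χ² = Σ(O-E)²/E = 50.9. df = 5, critical value = 9.236. Reject H₀.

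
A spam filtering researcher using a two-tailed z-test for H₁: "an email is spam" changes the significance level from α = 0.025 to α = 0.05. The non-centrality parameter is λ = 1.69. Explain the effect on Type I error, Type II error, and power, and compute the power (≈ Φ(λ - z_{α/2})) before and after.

Increasing α from 0.025 to 0.05:
• Type I error rate increases (α is the Type I rate by definition).
• Critical value moves from z_{α/2} = 2.241 to 1.96, so power = Φ(λ - z_{α/2}) goes from Φ(1.69 - 2.241) = 0.291 to Φ(1.69 - 1.96) = 0.394.
• Type II error rate β = 1 - power therefore decreases (0.709 → 0.606).
Appropriate when false negatives are costly — here, a spam email lands in the inbox.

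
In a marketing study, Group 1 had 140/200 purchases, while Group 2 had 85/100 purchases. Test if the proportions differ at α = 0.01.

p̂₁ = 0.7, p̂₂ = 0.85, pooled p̂ = 0.75. z = -2.828. Critical: ±2.576. Reject H₀.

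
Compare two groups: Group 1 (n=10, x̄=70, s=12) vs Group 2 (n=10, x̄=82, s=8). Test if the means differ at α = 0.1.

Pooled sp = 10.2. t = -2.631, df = 18. Critical t = ±1.734. Reject H₀.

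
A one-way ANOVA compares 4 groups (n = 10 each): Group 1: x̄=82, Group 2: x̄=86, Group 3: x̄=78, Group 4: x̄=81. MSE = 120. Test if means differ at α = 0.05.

Grand mean = 81.75. SS_between = 327.5, MS_between = 109.17. F = 0.91, F_crit ≈ 2.866. Fail to reject H₀.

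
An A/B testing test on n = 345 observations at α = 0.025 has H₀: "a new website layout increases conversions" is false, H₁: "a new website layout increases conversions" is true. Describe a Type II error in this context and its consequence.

Type II error: failing to reject H₀ when it is false — concluding that a new website layout increases conversions is not supported when in fact it is. Consequence: discarding a layout that would have improved conversions — lost revenue.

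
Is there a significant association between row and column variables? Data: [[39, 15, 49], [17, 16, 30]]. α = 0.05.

χ² = 3.828. df = 2, critical = 5.991. Fail to reject H₀. No evidence of dependence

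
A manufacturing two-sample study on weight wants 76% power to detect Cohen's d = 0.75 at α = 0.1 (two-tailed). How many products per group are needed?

z_{α/2} = 1.645, z_β = Φ⁻¹(0.76) = 0.706. For medium effect (d = 0.75): n per group = 2(z_{α/2} + z_β)²/d² = 2(1.645 + 0.706)²/0.75² = 19.7 → 20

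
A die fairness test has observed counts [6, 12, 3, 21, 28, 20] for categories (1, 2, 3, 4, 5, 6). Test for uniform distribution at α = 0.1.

Expected = 15 each. χ² = Σ(O-E)²/E = 30.933. df = 5, critical value = 9.236. Reject H₀.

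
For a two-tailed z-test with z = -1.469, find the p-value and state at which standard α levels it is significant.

p = 2·P(Z > |-1.469|) = 2·(1 - Φ(1.469)) ≈ 0.1418. Not significant at any standard level.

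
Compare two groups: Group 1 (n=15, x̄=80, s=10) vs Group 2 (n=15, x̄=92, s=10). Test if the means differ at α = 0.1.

Pooled sp = 10.0. t = -3.286, df = 28. Critical t = ±1.701. Reject H₀.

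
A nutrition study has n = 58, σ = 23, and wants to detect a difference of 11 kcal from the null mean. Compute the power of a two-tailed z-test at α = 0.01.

SE = σ/√n = 23/√58 = 3.02. Non-centrality λ = d/SE = 11/3.02 = 3.642. Power ≈ Φ(λ - z_{α/2}) = Φ(3.642 - 2.576) = Φ(1.066) = 0.857.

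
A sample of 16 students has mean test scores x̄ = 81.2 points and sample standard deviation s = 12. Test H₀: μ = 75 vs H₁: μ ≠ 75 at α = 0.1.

t = (x̄ - μ₀)/(s/√n) = (81.2 - 75)/(12/√16) = 2.067. df = 15, critical t = ±1.753. Reject H₀.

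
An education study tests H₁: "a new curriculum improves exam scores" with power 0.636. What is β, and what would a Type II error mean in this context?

β = 1 - power = 1 - 0.636 = 0.364. A Type II error is failing to reject H₀ when H₀ is false (false negative) — here, failing to conclude that a new curriculum improves exam scores when in fact it is true. Consequence: keeping the old curriculum when the new one would have helped students.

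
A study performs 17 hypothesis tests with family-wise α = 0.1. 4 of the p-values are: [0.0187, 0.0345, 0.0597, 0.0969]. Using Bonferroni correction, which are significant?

Bonferroni α = 0.1/17 = 0.00588. None of the given p-values are significant.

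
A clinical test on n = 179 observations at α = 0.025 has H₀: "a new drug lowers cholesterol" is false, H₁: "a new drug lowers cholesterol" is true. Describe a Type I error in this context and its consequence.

Type I error: rejecting H₀ when it is true — concluding that a new drug lowers cholesterol when in fact it is not. Consequence: approving an ineffective drug — patients take a useless medication and may skip effective alternatives.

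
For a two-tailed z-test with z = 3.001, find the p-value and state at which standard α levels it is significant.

p = 2·P(Z > |3.001|) = 2·(1 - Φ(3.001)) ≈ 0.0027. Significant at α = 0.1; Significant at α = 0.05; Significant at α = 0.01.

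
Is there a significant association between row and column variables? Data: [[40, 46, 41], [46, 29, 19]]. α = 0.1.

χ² = 7.58. df = 2, critical = 4.605. Reject H₀. Variables are dependent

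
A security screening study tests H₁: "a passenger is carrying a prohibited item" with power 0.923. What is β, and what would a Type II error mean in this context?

β = 1 - power = 1 - 0.923 = 0.077. A Type II error is failing to reject H₀ when H₀ is false (false negative) — here, failing to conclude that a passenger is carrying a prohibited item when in fact it is true. Consequence: letting a prohibited item through — security breach.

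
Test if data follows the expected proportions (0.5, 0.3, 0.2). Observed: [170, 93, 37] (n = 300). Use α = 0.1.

Expected: [150.0, 90.0, 60.0]. χ² = 11.583. df = 2, critical = 4.605. Reject H₀.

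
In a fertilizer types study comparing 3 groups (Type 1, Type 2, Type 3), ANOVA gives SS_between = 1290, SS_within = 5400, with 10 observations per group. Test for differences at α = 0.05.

df_between = 2, df_within = 27. F = MS_between/MS_within = 645.0/200.0 = 3.225. F_crit ≈ 3.354. Fail to reject H₀.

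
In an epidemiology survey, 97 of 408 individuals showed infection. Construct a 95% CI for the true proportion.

p̂ = 0.238. CI = p̂ ± z*√(p̂(1-p̂)/n) = (0.196, 0.279)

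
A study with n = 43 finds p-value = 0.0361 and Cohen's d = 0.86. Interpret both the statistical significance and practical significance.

Statistically significant (p = 0.0361 < 0.05). Cohen's d = 0.86 indicates a large effect size. Both statistical and practical significance should be considered.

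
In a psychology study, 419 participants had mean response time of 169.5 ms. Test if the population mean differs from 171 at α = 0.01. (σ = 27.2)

z = (x̄ - μ₀)/(σ/√n) = (169.5 - 171)/(27.2/√419) = -1.129. Critical value: ±2.576. Since |-1.129| ≤ 2.576, Fail to reject H₀.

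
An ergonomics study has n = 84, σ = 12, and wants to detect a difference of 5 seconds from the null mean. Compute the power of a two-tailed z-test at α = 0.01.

SE = σ/√n = 12/√84 = 1.309. Non-centrality λ = d/SE = 5/1.309 = 3.819. Power ≈ Φ(λ - z_{α/2}) = Φ(3.819 - 2.576) = Φ(1.243) = 0.893.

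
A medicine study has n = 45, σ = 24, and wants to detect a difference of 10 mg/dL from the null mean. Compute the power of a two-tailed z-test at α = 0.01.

SE = σ/√n = 24/√45 = 3.578. Non-centrality λ = d/SE = 10/3.578 = 2.795. Power ≈ Φ(λ - z_{α/2}) = Φ(2.795 - 2.576) = Φ(0.219) = 0.587.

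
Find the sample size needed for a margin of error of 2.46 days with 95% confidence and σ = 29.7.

n = (z*σ/E)² = (1.96×29.7/2.46)² = 560.0 → n = 560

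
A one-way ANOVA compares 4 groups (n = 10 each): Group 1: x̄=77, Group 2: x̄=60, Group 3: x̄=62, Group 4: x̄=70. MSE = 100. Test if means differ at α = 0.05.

Grand mean = 67.25. SS_between = 1827.5, MS_between = 609.17. F = 6.092, F_crit ≈ 2.866. Reject H₀.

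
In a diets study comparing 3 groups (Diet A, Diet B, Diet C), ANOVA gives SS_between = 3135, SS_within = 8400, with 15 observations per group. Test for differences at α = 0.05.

df_between = 2, df_within = 42. F = MS_between/MS_within = 1567.5/200.0 = 7.838. F_crit ≈ 3.22. Reject H₀. At least one mean differs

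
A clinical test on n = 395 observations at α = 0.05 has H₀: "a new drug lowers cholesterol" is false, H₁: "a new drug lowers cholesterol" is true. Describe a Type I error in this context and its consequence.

Type I error: rejecting H₀ when it is true — concluding that a new drug lowers cholesterol when in fact it is not. Consequence: approving an ineffective drug — patients take a useless medication and may skip effective alternatives.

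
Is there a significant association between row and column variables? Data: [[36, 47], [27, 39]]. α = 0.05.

χ² = 0.091. df = 1, critical = 3.841. Fail to reject H₀. No evidence of dependence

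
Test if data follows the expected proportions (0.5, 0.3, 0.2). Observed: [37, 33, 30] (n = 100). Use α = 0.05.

Expected: [50.0, 30.0, 20.0]. χ² = 8.68. df = 2, critical = 5.991. Reject H₀.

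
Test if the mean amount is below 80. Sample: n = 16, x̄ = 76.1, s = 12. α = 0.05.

t = (76.1 - 80)/(12/√16) = -1.3, df = 15. Critical t = -1.753. Fail to reject H₀.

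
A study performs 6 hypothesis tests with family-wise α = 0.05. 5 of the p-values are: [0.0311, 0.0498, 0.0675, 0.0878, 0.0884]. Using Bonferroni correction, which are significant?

Bonferroni α = 0.05/6 = 0.00833. None of the given p-values are significant.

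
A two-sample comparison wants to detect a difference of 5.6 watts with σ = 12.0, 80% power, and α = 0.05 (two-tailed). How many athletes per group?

n per group = 2(z_α/2 + z_β)²σ²/d² = 2×(1.96 + 0.84)²×12.0²/5.6² = 72.0 → n = 72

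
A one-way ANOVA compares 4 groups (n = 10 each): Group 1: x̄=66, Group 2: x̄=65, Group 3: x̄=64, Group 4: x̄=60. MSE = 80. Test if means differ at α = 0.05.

Grand mean = 63.75. SS_between = 207.5, MS_between = 69.17. F = 0.865, F_crit ≈ 2.866. Fail to reject H₀.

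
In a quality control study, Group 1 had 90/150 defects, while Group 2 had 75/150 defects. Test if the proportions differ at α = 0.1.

p̂₁ = 0.6, p̂₂ = 0.5, pooled p̂ = 0.55. z = 1.741. Critical: ±1.645. Reject H₀.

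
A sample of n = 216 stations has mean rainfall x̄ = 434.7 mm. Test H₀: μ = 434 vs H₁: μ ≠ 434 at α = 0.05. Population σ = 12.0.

z = (x̄ - μ₀)/(σ/√n) = (434.7 - 434)/(12.0/√216) = 0.857. Critical value: ±1.96. Since |0.857| ≤ 1.96, Fail to reject H₀.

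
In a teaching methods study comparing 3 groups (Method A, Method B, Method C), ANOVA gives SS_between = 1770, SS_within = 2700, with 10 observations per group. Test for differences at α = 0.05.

df_between = 2, df_within = 27. F = MS_between/MS_within = 885.0/100.0 = 8.85. F_crit ≈ 3.354. Reject H₀. At least one mean differs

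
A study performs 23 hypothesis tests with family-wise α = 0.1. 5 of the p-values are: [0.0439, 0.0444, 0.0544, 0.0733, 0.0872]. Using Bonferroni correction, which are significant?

Bonferroni α = 0.1/23 = 0.00435. None of the given p-values are significant.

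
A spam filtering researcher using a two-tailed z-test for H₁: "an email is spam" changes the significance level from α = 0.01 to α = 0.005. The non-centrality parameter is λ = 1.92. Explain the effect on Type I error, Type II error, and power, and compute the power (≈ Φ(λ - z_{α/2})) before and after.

Decreasing α from 0.01 to 0.005:
• Type I error rate decreases (α is the Type I rate by definition).
• Critical value moves from z_{α/2} = 2.576 to 2.807, so power = Φ(λ - z_{α/2}) goes from Φ(1.92 - 2.576) = 0.256 to Φ(1.92 - 2.807) = 0.188.
• Type II error rate β = 1 - power therefore increases (0.744 → 0.812).
Appropriate when false positives are costly — here, a legitimate email is sent to the spam folder and the user misses it.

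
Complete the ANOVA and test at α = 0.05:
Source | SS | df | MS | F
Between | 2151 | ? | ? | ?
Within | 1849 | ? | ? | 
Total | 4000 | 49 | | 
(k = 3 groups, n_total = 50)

df_between = 2, df_within = 47. MS_between = 1075.5, MS_within = 39.34. F = 27.338, F_crit ≈ 3.195. Reject H₀.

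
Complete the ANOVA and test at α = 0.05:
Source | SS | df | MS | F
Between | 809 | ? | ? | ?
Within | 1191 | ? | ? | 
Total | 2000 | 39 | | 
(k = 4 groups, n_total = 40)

df_between = 3, df_within = 36. MS_between = 269.67, MS_within = 33.08. F = 8.151, F_crit ≈ 2.866. Reject H₀.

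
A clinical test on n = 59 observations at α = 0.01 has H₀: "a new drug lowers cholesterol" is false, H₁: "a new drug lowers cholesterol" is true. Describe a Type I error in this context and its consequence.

Type I error: rejecting H₀ when it is true — concluding that a new drug lowers cholesterol when in fact it is not. Consequence: approving an ineffective drug — patients take a useless medication and may skip effective alternatives.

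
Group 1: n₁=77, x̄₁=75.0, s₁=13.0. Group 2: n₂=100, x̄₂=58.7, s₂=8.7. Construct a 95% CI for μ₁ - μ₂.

Difference = 16.3. SE = √(13.0²/77 + 8.7²/100) = 1.718. CI = (12.93, 19.67)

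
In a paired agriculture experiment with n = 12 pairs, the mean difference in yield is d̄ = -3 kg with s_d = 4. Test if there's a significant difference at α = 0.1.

t = d̄/(s_d/√n) = -3/(4/√12) = -2.598. df = 11, critical t = ±1.796. Reject H₀.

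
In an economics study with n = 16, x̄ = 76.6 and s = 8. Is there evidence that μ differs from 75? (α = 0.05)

t = (x̄ - μ₀)/(s/√n) = (76.6 - 75)/(8/√16) = 0.8. df = 15, critical t = ±2.131. Fail to reject H₀.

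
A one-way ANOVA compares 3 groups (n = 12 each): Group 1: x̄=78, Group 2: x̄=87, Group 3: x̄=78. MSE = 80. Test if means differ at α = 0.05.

Grand mean = 81.0. SS_between = 648.0, MS_between = 324.0. F = 4.05, F_crit ≈ 3.285. Reject H₀.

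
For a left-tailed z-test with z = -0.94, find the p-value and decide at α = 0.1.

p = P(Z < -0.94) = Φ(-0.94) ≈ 0.1736. Since p ≥ 0.1, fail to reject H₀ (not significant) at α = 0.1.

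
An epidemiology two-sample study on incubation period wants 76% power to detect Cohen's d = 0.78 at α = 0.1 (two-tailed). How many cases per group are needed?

z_{α/2} = 1.645, z_β = Φ⁻¹(0.76) = 0.706. For medium effect (d = 0.78): n per group = 2(z_{α/2} + z_β)²/d² = 2(1.645 + 0.706)²/0.78² = 18.2 → 19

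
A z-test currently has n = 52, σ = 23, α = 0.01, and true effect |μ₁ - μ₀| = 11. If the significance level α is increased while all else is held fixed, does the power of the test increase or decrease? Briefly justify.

Power increases: a larger α lowers the critical value, so more of the H₁ sampling distribution falls in the rejection region.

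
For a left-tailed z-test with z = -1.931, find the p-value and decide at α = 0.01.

p = P(Z < -1.931) = Φ(-1.931) ≈ 0.0267. Since p ≥ 0.01, fail to reject H₀ (not significant) at α = 0.01.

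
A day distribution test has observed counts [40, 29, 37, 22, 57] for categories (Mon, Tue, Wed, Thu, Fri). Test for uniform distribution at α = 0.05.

Expected = 37 each. χ² = Σ(O-E)²/E = 18.865. df = 4, critical value = 9.488. Reject H₀.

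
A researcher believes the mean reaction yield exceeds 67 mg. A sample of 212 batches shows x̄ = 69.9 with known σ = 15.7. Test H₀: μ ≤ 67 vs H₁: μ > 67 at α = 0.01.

z = 2.689. Critical value: 2.33. Reject H₀.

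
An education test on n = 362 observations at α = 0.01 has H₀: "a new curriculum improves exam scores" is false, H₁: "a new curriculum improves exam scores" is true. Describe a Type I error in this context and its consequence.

Type I error: rejecting H₀ when it is true — concluding that a new curriculum improves exam scores when in fact it is not. Consequence: adopting a curriculum that gives no real benefit — disruption for nothing.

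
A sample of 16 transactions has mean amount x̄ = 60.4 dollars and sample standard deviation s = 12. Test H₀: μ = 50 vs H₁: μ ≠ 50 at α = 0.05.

t = (x̄ - μ₀)/(s/√n) = (60.4 - 50)/(12/√16) = 3.467. df = 15, critical t = ±2.131. Reject H₀.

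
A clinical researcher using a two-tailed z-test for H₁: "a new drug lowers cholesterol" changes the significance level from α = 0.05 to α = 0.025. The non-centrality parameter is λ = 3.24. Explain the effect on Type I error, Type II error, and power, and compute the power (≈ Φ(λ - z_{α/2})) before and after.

Decreasing α from 0.05 to 0.025:
• Type I error rate decreases (α is the Type I rate by definition).
• Critical value moves from z_{α/2} = 1.96 to 2.241, so power = Φ(λ - z_{α/2}) goes from Φ(3.24 - 1.96) = 0.9 to Φ(3.24 - 2.241) = 0.841.
• Type II error rate β = 1 - power therefore increases (0.1 → 0.159).
Appropriate when false positives are costly — here, approving an ineffective drug — patients take a useless medication and may skip effective alternatives.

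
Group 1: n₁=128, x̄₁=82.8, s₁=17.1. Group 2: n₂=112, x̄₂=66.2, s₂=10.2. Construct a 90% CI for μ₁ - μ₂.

Difference = 16.6. SE = √(17.1²/128 + 10.2²/112) = 1.793. CI = (13.65, 19.55)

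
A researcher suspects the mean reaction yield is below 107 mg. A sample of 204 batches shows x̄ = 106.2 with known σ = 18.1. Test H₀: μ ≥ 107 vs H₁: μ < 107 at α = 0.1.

z = -0.631. Critical value: -1.28. Fail to reject H₀.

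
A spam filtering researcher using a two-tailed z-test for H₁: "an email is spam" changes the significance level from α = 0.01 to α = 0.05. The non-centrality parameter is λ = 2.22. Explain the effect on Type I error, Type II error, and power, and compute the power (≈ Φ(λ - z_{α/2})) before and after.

Increasing α from 0.01 to 0.05:
• Type I error rate increases (α is the Type I rate by definition).
• Critical value moves from z_{α/2} = 2.576 to 1.96, so power = Φ(λ - z_{α/2}) goes from Φ(2.22 - 2.576) = 0.361 to Φ(2.22 - 1.96) = 0.603.
• Type II error rate β = 1 - power therefore decreases (0.639 → 0.397).
Appropriate when false negatives are costly — here, a spam email lands in the inbox.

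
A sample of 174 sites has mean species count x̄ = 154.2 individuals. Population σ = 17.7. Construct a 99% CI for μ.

CI = x̄ ± z*(σ/√n) = 154.2 ± 2.576(17.7/√174) = 154.2 ± 3.46 = (150.74, 157.66)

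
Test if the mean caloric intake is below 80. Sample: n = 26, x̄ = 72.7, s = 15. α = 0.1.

t = (72.7 - 80)/(15/√26) = -2.482, df = 25. Critical t = -1.316. Reject H₀.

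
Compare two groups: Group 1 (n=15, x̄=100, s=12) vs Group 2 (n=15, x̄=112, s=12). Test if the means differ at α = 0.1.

Pooled sp = 12.0. t = -2.739, df = 28. Critical t = ±1.701. Reject H₀.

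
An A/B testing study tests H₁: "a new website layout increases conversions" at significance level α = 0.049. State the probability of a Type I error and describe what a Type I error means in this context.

P(Type I error) = α = 0.049. A Type I error is rejecting H₀ when H₀ is actually true (false positive) — here, concluding that a new website layout increases conversions when in fact this is not the case. Consequence: rolling out a layout that doesn't actually help — wasted engineering effort.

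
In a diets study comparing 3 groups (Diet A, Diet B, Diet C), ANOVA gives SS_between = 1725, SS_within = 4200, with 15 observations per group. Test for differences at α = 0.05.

df_between = 2, df_within = 42. F = MS_between/MS_within = 862.5/100.0 = 8.625. F_crit ≈ 3.22. Reject H₀. At least one mean differs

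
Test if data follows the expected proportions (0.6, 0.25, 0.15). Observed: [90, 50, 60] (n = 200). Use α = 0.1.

Expected: [120.0, 50.0, 30.0]. χ² = 37.5. df = 2, critical = 4.605. Reject H₀.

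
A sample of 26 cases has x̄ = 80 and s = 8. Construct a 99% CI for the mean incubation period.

CI = x̄ ± t*(s/√n) = 80 ± 2.787(8/√26) = (75.63, 84.37)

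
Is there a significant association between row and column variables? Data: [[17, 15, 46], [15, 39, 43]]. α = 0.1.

χ² = 8.935. df = 2, critical = 4.605. Reject H₀. Variables are dependent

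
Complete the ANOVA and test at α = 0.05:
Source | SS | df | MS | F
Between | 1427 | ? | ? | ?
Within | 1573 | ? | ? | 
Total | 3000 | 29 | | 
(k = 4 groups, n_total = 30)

df_between = 3, df_within = 26. MS_between = 475.67, MS_within = 60.5. F = 7.862, F_crit ≈ 2.975. Reject H₀.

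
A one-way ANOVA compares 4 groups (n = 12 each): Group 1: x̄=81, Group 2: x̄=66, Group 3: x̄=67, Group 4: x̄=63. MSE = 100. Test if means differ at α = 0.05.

Grand mean = 69.25. SS_between = 2313.0, MS_between = 771.0. F = 7.71, F_crit ≈ 2.816. Reject H₀.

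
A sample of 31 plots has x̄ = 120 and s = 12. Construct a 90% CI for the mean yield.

CI = x̄ ± t*(s/√n) = 120 ± 1.697(12/√31) = (116.34, 123.66)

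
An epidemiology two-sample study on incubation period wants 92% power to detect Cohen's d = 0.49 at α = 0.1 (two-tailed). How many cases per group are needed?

z_{α/2} = 1.645, z_β = Φ⁻¹(0.92) = 1.405. For small effect (d = 0.49): n per group = 2(z_{α/2} + z_β)²/d² = 2(1.645 + 1.405)²/0.49² = 77.5 → 78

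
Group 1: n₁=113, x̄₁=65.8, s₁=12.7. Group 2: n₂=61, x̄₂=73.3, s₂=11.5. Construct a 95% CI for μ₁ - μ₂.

Difference = -7.5. SE = √(12.7²/113 + 11.5²/61) = 1.896. CI = (-11.22, -3.78)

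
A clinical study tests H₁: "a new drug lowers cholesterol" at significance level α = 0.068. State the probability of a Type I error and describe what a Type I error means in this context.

P(Type I error) = α = 0.068. A Type I error is rejecting H₀ when H₀ is actually true (false positive) — here, concluding that a new drug lowers cholesterol when in fact this is not the case. Consequence: approving an ineffective drug — patients take a useless medication and may skip effective alternatives.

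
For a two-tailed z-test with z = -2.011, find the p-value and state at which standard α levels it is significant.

p = 2·P(Z > |-2.011|) = 2·(1 - Φ(2.011)) ≈ 0.0443. Significant at α = 0.1; Significant at α = 0.05.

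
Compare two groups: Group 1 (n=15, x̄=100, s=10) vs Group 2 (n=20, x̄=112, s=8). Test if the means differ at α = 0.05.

Pooled sp = 8.9. t = -3.946, df = 33. Critical t = ±2.035. Reject H₀.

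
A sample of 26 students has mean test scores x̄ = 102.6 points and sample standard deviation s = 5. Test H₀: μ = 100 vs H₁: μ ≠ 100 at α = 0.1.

t = (x̄ - μ₀)/(s/√n) = (102.6 - 100)/(5/√26) = 2.651. df = 25, critical t = ±1.708. Reject H₀.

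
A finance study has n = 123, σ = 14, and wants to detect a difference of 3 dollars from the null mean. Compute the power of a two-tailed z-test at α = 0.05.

SE = σ/√n = 14/√123 = 1.262. Non-centrality λ = d/SE = 3/1.262 = 2.377. Power ≈ Φ(λ - z_{α/2}) = Φ(2.377 - 1.96) = Φ(0.417) = 0.661.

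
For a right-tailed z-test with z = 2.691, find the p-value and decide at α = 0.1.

p = P(Z > 2.691) = 1 - Φ(2.691) ≈ 0.0036. Since p < 0.1, reject H₀ (significant) at α = 0.1.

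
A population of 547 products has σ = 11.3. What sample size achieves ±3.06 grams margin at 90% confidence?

Without FPC: n₀ = (1.645×11.3/3.06)² = 36.902. With FPC: n = n₀N/(n₀+N-1) = 34.6 → n = 35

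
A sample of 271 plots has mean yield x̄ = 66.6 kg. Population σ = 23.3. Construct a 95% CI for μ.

CI = x̄ ± z*(σ/√n) = 66.6 ± 1.96(23.3/√271) = 66.6 ± 2.77 = (63.83, 69.37)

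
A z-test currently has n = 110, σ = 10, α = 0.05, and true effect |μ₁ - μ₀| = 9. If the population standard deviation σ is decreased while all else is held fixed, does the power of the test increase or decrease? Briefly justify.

Power increases: a smaller σ shrinks the standard error σ/√n, moving the sampling distribution under H₁ further from the critical value.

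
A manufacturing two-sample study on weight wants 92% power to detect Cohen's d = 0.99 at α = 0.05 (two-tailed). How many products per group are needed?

z_{α/2} = 1.96, z_β = Φ⁻¹(0.92) = 1.405. For large effect (d = 0.99): n per group = 2(z_{α/2} + z_β)²/d² = 2(1.96 + 1.405)²/0.99² = 23.1 → 24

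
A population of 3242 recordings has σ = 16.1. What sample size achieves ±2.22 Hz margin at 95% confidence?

Without FPC: n₀ = (1.96×16.1/2.22)² = 202.05. With FPC: n = n₀N/(n₀+N-1) = 190.3 → n = 191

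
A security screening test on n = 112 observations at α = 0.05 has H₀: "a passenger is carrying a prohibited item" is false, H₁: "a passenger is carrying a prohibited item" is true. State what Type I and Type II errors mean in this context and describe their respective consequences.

Type I (false positive): concluding that a passenger is carrying a prohibited item when it is not — detaining an innocent passenger — delay and inconvenience. Type II (false negative): failing to conclude that a passenger is carrying a prohibited item when it is — letting a prohibited item through — security breach. Which is costlier depends on domain priorities and is a judgement call rather than a statistical fact.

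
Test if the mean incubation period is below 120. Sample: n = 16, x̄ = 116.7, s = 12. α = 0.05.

t = (116.7 - 120)/(12/√16) = -1.1, df = 15. Critical t = -1.753. Fail to reject H₀.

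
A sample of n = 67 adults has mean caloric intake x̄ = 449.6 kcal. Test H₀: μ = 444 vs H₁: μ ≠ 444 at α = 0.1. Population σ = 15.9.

z = (x̄ - μ₀)/(σ/√n) = (449.6 - 444)/(15.9/√67) = 2.883. Critical value: ±1.645. Since |2.883| > 1.645, Reject H₀.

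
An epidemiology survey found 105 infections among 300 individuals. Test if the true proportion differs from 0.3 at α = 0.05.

p̂ = 0.35, p₀ = 0.3. z = (p̂ - p₀)/√(p₀(1-p₀)/n) = 1.89. Critical: ±1.96. Fail to reject H₀.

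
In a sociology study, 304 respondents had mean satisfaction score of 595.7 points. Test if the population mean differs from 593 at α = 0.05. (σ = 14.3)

z = (x̄ - μ₀)/(σ/√n) = (595.7 - 593)/(14.3/√304) = 3.292. Critical value: ±1.96. Since |3.292| > 1.96, Reject H₀.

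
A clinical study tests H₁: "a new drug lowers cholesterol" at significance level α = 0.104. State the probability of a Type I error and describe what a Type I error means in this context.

P(Type I error) = α = 0.104. A Type I error is rejecting H₀ when H₀ is actually true (false positive) — here, concluding that a new drug lowers cholesterol when in fact this is not the case. Consequence: approving an ineffective drug — patients take a useless medication and may skip effective alternatives.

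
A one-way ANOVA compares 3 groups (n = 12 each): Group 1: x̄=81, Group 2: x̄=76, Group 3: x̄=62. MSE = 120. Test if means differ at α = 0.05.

Grand mean = 73.0. SS_between = 2328.0, MS_between = 1164.0. F = 9.7, F_crit ≈ 3.285. Reject H₀.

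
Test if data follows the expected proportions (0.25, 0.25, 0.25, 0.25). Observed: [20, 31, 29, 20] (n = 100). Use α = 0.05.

Expected: [25.0, 25.0, 25.0, 25.0]. χ² = 4.08. df = 3, critical = 7.815. Fail to reject H₀.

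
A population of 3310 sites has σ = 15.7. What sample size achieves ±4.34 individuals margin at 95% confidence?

Without FPC: n₀ = (1.96×15.7/4.34)² = 50.273. With FPC: n = n₀N/(n₀+N-1) = 49.5 → n = 50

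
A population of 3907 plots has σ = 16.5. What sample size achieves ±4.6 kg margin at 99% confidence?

Without FPC: n₀ = (2.576×16.5/4.6)² = 85.378. With FPC: n = n₀N/(n₀+N-1) = 83.6 → n = 84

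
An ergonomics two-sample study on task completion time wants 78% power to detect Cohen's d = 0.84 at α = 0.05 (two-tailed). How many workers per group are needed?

z_{α/2} = 1.96, z_β = Φ⁻¹(0.78) = 0.772. For large effect (d = 0.84): n per group = 2(z_{α/2} + z_β)²/d² = 2(1.96 + 0.772)²/0.84² = 21.2 → 22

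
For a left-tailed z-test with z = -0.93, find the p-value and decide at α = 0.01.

p = P(Z < -0.93) = Φ(-0.93) ≈ 0.1762. Since p ≥ 0.01, fail to reject H₀ (not significant) at α = 0.01.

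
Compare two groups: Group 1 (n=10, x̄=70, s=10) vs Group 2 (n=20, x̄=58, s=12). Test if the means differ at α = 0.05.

Pooled sp = 11.4. t = 2.719, df = 28. Critical t = ±2.048. Reject H₀.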